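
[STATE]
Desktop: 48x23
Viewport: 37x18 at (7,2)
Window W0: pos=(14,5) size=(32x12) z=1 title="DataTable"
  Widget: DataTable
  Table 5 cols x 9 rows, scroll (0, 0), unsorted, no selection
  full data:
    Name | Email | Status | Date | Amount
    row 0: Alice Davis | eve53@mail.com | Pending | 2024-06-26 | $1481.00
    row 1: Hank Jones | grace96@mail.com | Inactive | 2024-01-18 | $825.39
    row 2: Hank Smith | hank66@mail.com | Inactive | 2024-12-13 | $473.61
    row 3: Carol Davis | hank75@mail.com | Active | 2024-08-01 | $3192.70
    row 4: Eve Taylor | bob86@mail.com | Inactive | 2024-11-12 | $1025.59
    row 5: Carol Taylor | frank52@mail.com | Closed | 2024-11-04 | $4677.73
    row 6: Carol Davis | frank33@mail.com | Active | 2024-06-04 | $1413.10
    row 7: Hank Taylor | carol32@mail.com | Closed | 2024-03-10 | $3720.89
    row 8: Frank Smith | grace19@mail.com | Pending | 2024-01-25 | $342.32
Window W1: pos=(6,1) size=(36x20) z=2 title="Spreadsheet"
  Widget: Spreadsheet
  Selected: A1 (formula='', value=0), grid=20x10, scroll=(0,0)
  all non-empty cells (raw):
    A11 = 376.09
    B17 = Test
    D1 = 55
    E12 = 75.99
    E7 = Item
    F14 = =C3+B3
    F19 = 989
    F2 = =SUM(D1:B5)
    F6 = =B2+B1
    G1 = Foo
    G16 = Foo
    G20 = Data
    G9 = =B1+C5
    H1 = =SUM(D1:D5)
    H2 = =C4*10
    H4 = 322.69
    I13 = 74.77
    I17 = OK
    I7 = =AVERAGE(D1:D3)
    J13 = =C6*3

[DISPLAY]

 Spreadsheet                      ┃  
──────────────────────────────────┨  
A1:                               ┃  
       A       B       C       D  ┃━━
----------------------------------┃  
  1      [0]       0       0      ┃──
  2        0       0       0      ┃  
  3        0       0       0      ┃──
  4        0       0       0      ┃  
  5        0       0       0      ┃om
  6        0       0       0      ┃m 
  7        0       0       0      ┃m 
  8        0       0       0      ┃  
  9        0       0       0      ┃om
 10        0       0       0      ┃━━
 11   376.09       0       0      ┃  
 12        0       0       0      ┃  
 13        0       0       0      ┃  


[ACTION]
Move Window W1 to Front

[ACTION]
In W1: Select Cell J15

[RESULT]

 Spreadsheet                      ┃  
──────────────────────────────────┨  
J15:                              ┃  
       A       B       C       D  ┃━━
----------------------------------┃  
  1        0       0       0      ┃──
  2        0       0       0      ┃  
  3        0       0       0      ┃──
  4        0       0       0      ┃  
  5        0       0       0      ┃om
  6        0       0       0      ┃m 
  7        0       0       0      ┃m 
  8        0       0       0      ┃  
  9        0       0       0      ┃om
 10        0       0       0      ┃━━
 11   376.09       0       0      ┃  
 12        0       0       0      ┃  
 13        0       0       0      ┃  


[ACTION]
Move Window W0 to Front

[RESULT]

 Spreadsheet                      ┃  
──────────────────────────────────┨  
J15:                              ┃  
       ┏━━━━━━━━━━━━━━━━━━━━━━━━━━━━━
-------┃ DataTable                   
  1    ┠─────────────────────────────
  2    ┃Name        │Email           
  3    ┃────────────┼────────────────
  4    ┃Alice Davis │eve53@mail.com  
  5    ┃Hank Jones  │grace96@mail.com
  6    ┃Hank Smith  │hank66@mail.com 
  7    ┃Carol Davis │hank75@mail.com 
  8    ┃Eve Taylor  │bob86@mail.com  
  9    ┃Carol Taylor│frank52@mail.com
 10    ┗━━━━━━━━━━━━━━━━━━━━━━━━━━━━━
 11   376.09       0       0      ┃  
 12        0       0       0      ┃  
 13        0       0       0      ┃  


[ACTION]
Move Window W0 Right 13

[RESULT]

 Spreadsheet                      ┃  
──────────────────────────────────┨  
J15:                              ┃  
       A ┏━━━━━━━━━━━━━━━━━━━━━━━━━━━
---------┃ DataTable                 
  1      ┠───────────────────────────
  2      ┃Name        │Email         
  3      ┃────────────┼──────────────
  4      ┃Alice Davis │eve53@mail.com
  5      ┃Hank Jones  │grace96@mail.c
  6      ┃Hank Smith  │hank66@mail.co
  7      ┃Carol Davis │hank75@mail.co
  8      ┃Eve Taylor  │bob86@mail.com
  9      ┃Carol Taylor│frank52@mail.c
 10      ┗━━━━━━━━━━━━━━━━━━━━━━━━━━━
 11   376.09       0       0      ┃  
 12        0       0       0      ┃  
 13        0       0       0      ┃  


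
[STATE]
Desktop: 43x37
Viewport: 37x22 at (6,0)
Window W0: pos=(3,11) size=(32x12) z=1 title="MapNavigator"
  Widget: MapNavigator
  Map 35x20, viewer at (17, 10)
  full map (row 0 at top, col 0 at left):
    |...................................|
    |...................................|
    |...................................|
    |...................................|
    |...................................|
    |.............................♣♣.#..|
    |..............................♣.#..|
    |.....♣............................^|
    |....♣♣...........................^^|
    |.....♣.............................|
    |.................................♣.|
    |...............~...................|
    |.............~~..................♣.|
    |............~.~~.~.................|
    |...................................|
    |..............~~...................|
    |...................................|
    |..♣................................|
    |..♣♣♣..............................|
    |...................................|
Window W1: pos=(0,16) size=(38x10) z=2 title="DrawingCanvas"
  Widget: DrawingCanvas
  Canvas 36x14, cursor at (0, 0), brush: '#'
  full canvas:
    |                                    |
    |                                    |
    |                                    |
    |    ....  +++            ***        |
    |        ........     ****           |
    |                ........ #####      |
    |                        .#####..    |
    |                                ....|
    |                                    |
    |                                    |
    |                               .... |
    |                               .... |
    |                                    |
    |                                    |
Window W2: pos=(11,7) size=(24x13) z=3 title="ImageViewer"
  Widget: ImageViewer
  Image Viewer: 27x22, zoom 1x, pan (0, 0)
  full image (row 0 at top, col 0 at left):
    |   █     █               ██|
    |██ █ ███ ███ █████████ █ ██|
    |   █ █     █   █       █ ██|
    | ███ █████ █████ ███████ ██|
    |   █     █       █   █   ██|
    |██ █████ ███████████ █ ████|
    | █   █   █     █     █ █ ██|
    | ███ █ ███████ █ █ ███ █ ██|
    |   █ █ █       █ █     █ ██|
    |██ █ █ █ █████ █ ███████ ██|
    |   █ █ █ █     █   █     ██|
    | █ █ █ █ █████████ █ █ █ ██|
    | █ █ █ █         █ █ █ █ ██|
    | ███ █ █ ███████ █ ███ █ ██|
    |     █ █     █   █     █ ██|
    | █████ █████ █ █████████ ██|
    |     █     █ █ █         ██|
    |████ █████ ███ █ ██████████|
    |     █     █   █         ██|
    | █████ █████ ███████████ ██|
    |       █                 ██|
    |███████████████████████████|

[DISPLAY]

                                     
                                     
                                     
                                     
                                     
                                     
                                     
     ┏━━━━━━━━━━━━━━━━━━━━━━┓        
     ┃ ImageViewer          ┃        
     ┠──────────────────────┨        
     ┃   █     █            ┃        
━━━━━┃██ █ ███ ███ █████████┃        
apNav┃   █ █     █   █      ┃        
─────┃ ███ █████ █████ █████┃        
.....┃   █     █       █   █┃        
.♣...┃██ █████ ███████████ █┃        
━━━━━┃ █   █   █     █     █┃━━┓     
ingCa┃ ███ █ ███████ █ █ ███┃  ┃     
─────┃   █ █ █       █ █    ┃──┨     
     ┗━━━━━━━━━━━━━━━━━━━━━━┛  ┃     
                               ┃     
                               ┃     


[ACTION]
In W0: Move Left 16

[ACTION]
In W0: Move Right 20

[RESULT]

                                     
                                     
                                     
                                     
                                     
                                     
                                     
     ┏━━━━━━━━━━━━━━━━━━━━━━┓        
     ┃ ImageViewer          ┃        
     ┠──────────────────────┨        
     ┃   █     █            ┃        
━━━━━┃██ █ ███ ███ █████████┃        
apNav┃   █ █     █   █      ┃        
─────┃ ███ █████ █████ █████┃        
.....┃   █     █       █   █┃        
.....┃██ █████ ███████████ █┃        
━━━━━┃ █   █   █     █     █┃━━┓     
ingCa┃ ███ █ ███████ █ █ ███┃  ┃     
─────┃   █ █ █       █ █    ┃──┨     
     ┗━━━━━━━━━━━━━━━━━━━━━━┛  ┃     
                               ┃     
                               ┃     


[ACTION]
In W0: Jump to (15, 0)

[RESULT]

                                     
                                     
                                     
                                     
                                     
                                     
                                     
     ┏━━━━━━━━━━━━━━━━━━━━━━┓        
     ┃ ImageViewer          ┃        
     ┠──────────────────────┨        
     ┃   █     █            ┃        
━━━━━┃██ █ ███ ███ █████████┃        
apNav┃   █ █     █   █      ┃        
─────┃ ███ █████ █████ █████┃        
     ┃   █     █       █   █┃        
     ┃██ █████ ███████████ █┃        
━━━━━┃ █   █   █     █     █┃━━┓     
ingCa┃ ███ █ ███████ █ █ ███┃  ┃     
─────┃   █ █ █       █ █    ┃──┨     
     ┗━━━━━━━━━━━━━━━━━━━━━━┛  ┃     
                               ┃     
                               ┃     


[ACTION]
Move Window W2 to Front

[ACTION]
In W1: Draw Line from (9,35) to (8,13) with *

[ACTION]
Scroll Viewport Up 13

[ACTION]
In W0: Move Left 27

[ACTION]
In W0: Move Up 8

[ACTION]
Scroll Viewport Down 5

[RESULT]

                                     
                                     
     ┏━━━━━━━━━━━━━━━━━━━━━━┓        
     ┃ ImageViewer          ┃        
     ┠──────────────────────┨        
     ┃   █     █            ┃        
━━━━━┃██ █ ███ ███ █████████┃        
apNav┃   █ █     █   █      ┃        
─────┃ ███ █████ █████ █████┃        
     ┃   █     █       █   █┃        
     ┃██ █████ ███████████ █┃        
━━━━━┃ █   █   █     █     █┃━━┓     
ingCa┃ ███ █ ███████ █ █ ███┃  ┃     
─────┃   █ █ █       █ █    ┃──┨     
     ┗━━━━━━━━━━━━━━━━━━━━━━┛  ┃     
                               ┃     
                               ┃     
...  +++            ***        ┃     
   ........     ****           ┃     
           ........ #####      ┃     
━━━━━━━━━━━━━━━━━━━━━━━━━━━━━━━┛     
                                     


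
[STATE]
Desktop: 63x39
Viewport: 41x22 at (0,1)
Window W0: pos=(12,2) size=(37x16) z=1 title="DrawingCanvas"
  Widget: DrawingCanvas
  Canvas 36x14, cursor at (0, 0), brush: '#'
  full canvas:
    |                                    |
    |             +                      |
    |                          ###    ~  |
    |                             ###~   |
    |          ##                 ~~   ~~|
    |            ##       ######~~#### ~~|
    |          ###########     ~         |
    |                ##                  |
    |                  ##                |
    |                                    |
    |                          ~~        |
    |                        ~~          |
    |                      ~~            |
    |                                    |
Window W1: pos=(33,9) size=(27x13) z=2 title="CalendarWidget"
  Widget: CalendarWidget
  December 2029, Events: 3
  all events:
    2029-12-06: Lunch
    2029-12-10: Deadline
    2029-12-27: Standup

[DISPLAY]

                                         
            ┏━━━━━━━━━━━━━━━━━━━━━━━━━━━━
            ┃ DrawingCanvas              
            ┠────────────────────────────
            ┃+                           
            ┃             +              
            ┃                          ##
            ┃                            
            ┃          ##        ┏━━━━━━━
            ┃            ##      ┃ Calend
            ┃          ##########┠───────
            ┃                ##  ┃      D
            ┃                  ##┃Mo Tu W
            ┃                    ┃       
            ┃                    ┃ 3  4  
            ┃                    ┃10* 11 
            ┗━━━━━━━━━━━━━━━━━━━━┃17 18 1
                                 ┃24 25 2
                                 ┃31     
                                 ┃       
                                 ┗━━━━━━━
                                         


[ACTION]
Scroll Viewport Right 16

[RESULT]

                                         
━━━━━━━━━━━━━━━━━━━━━━━━━━━━━━━━┓        
awingCanvas                     ┃        
────────────────────────────────┨        
                                ┃        
          +                     ┃        
                       ###    ~ ┃        
                          ###~  ┃        
       ##        ┏━━━━━━━━━━━━━━━━━━━━━━━
         ##      ┃ CalendarWidget        
       ##########┠───────────────────────
             ##  ┃      December 2029    
               ##┃Mo Tu We Th Fr Sa Su   
                 ┃                1  2   
                 ┃ 3  4  5  6*  7  8  9  
                 ┃10* 11 12 13 14 15 16  
━━━━━━━━━━━━━━━━━┃17 18 19 20 21 22 23   
                 ┃24 25 26 27* 28 29 30  
                 ┃31                     
                 ┃                       
                 ┗━━━━━━━━━━━━━━━━━━━━━━━
                                         


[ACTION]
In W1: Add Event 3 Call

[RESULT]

                                         
━━━━━━━━━━━━━━━━━━━━━━━━━━━━━━━━┓        
awingCanvas                     ┃        
────────────────────────────────┨        
                                ┃        
          +                     ┃        
                       ###    ~ ┃        
                          ###~  ┃        
       ##        ┏━━━━━━━━━━━━━━━━━━━━━━━
         ##      ┃ CalendarWidget        
       ##########┠───────────────────────
             ##  ┃      December 2029    
               ##┃Mo Tu We Th Fr Sa Su   
                 ┃                1  2   
                 ┃ 3*  4  5  6*  7  8  9 
                 ┃10* 11 12 13 14 15 16  
━━━━━━━━━━━━━━━━━┃17 18 19 20 21 22 23   
                 ┃24 25 26 27* 28 29 30  
                 ┃31                     
                 ┃                       
                 ┗━━━━━━━━━━━━━━━━━━━━━━━
                                         


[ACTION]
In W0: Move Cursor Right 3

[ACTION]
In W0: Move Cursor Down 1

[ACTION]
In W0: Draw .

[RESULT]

                                         
━━━━━━━━━━━━━━━━━━━━━━━━━━━━━━━━┓        
awingCanvas                     ┃        
────────────────────────────────┨        
                                ┃        
.         +                     ┃        
                       ###    ~ ┃        
                          ###~  ┃        
       ##        ┏━━━━━━━━━━━━━━━━━━━━━━━
         ##      ┃ CalendarWidget        
       ##########┠───────────────────────
             ##  ┃      December 2029    
               ##┃Mo Tu We Th Fr Sa Su   
                 ┃                1  2   
                 ┃ 3*  4  5  6*  7  8  9 
                 ┃10* 11 12 13 14 15 16  
━━━━━━━━━━━━━━━━━┃17 18 19 20 21 22 23   
                 ┃24 25 26 27* 28 29 30  
                 ┃31                     
                 ┃                       
                 ┗━━━━━━━━━━━━━━━━━━━━━━━
                                         


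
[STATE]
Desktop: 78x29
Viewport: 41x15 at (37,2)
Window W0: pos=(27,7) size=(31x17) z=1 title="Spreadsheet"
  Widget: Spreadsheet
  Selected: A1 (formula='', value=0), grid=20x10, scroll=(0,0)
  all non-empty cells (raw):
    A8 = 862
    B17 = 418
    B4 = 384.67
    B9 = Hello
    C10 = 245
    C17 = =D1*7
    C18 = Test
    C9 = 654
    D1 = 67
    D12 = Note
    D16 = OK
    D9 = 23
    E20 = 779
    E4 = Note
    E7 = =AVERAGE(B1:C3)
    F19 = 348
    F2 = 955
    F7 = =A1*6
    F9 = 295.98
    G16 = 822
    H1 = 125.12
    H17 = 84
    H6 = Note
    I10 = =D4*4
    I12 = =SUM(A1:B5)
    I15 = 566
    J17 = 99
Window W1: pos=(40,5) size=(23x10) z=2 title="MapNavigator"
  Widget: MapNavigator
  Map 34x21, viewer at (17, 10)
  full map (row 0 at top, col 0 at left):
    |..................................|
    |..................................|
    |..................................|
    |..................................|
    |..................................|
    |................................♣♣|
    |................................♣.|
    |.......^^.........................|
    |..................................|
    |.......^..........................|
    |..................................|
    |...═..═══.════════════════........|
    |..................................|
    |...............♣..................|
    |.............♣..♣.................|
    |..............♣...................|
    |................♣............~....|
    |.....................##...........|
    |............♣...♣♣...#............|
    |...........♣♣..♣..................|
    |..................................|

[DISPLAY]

                                         
                                         
                                         
   ┏━━━━━━━━━━━━━━━━━━━━━┓               
   ┃ MapNavigator        ┃               
━━━┠─────────────────────┨               
eet┃^^...................┃               
───┃.....................┃               
   ┃^....................┃               
   ┃..........@..........┃               
---┃══.════════════════..┃               
[0]┃.....................┃               
  0┗━━━━━━━━━━━━━━━━━━━━━┛               
  0       0       0 ┃                    
  0  384.67       0 ┃                    


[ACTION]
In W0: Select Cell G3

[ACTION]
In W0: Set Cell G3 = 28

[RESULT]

                                         
                                         
                                         
   ┏━━━━━━━━━━━━━━━━━━━━━┓               
   ┃ MapNavigator        ┃               
━━━┠─────────────────────┨               
eet┃^^...................┃               
───┃.....................┃               
   ┃^....................┃               
   ┃..........@..........┃               
---┃══.════════════════..┃               
  0┃.....................┃               
  0┗━━━━━━━━━━━━━━━━━━━━━┛               
  0       0       0 ┃                    
  0  384.67       0 ┃                    


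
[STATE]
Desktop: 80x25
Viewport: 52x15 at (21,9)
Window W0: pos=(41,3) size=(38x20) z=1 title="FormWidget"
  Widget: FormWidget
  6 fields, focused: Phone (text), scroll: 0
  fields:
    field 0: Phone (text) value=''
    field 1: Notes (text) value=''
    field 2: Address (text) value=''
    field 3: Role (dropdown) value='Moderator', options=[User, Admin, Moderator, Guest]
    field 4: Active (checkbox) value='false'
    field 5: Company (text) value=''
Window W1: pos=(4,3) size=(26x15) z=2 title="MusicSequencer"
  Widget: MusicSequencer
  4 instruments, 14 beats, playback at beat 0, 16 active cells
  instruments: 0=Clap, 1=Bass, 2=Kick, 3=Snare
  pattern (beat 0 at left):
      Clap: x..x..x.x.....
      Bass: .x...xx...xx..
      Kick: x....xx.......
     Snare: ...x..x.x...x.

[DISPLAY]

····    ┃           ┃  Role:       [Moderator       
··█·    ┃           ┃  Active:     [ ]              
        ┃           ┃  Company:    [                
        ┃           ┃                               
        ┃           ┃                               
        ┃           ┃                               
        ┃           ┃                               
        ┃           ┃                               
━━━━━━━━┛           ┃                               
                    ┃                               
                    ┃                               
                    ┃                               
                    ┃                               
                    ┗━━━━━━━━━━━━━━━━━━━━━━━━━━━━━━━
                                                    


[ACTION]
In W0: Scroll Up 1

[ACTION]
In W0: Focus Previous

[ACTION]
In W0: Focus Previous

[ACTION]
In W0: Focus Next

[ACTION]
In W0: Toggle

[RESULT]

····    ┃           ┃  Role:       [Moderator       
··█·    ┃           ┃  Active:     [ ]              
        ┃           ┃> Company:    [                
        ┃           ┃                               
        ┃           ┃                               
        ┃           ┃                               
        ┃           ┃                               
        ┃           ┃                               
━━━━━━━━┛           ┃                               
                    ┃                               
                    ┃                               
                    ┃                               
                    ┃                               
                    ┗━━━━━━━━━━━━━━━━━━━━━━━━━━━━━━━
                                                    


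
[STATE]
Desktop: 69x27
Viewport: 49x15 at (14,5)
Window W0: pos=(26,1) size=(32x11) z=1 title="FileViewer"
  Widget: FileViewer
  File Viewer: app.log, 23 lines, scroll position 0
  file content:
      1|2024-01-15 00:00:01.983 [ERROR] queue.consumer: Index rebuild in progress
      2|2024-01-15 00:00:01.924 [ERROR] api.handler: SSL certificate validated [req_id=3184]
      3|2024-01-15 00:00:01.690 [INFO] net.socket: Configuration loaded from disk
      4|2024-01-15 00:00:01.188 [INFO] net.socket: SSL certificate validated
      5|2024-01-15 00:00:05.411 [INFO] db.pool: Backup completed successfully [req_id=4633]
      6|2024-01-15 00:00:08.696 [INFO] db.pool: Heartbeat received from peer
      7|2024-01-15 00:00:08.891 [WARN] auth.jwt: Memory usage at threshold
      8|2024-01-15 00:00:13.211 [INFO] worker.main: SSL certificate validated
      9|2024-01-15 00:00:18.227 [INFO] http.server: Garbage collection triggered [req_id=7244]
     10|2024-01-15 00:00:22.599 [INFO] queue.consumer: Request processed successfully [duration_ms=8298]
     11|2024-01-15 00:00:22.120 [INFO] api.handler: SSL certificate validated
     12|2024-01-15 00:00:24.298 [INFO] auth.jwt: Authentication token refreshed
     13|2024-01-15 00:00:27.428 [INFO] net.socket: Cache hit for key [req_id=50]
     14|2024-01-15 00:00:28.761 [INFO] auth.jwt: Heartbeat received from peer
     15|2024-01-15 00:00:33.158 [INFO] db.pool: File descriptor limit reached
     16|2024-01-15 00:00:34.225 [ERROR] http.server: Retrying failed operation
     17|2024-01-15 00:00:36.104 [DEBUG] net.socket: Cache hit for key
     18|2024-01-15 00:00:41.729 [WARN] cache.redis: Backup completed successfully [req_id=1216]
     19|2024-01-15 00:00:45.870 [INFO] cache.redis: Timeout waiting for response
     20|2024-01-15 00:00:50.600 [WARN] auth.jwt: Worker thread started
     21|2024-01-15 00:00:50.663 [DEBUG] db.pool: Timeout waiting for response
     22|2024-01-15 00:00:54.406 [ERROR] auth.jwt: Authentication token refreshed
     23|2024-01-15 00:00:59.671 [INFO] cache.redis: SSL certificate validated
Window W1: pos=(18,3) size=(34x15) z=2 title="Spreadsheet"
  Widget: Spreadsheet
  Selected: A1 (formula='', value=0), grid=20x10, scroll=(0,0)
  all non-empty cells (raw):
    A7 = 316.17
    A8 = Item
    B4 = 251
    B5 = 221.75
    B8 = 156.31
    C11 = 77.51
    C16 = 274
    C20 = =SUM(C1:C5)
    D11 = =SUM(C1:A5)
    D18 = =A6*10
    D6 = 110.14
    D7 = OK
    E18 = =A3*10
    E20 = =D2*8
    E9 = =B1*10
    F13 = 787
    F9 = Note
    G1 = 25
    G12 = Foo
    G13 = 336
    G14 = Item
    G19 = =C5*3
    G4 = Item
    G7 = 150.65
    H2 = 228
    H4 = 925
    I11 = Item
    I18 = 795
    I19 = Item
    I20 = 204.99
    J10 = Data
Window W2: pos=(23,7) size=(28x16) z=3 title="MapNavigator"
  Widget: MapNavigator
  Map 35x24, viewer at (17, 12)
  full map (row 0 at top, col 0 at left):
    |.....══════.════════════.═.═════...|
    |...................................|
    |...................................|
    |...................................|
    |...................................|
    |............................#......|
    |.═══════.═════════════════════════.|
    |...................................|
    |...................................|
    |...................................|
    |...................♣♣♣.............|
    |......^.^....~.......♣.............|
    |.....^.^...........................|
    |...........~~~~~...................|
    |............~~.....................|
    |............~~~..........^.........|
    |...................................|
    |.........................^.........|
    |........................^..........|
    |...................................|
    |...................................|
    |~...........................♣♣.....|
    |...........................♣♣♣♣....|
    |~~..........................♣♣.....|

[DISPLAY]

    ┠────────────────────────────────┨ERRO█┃     
    ┃A1:                             ┃INFO░┃     
    ┃    ┏━━━━━━━━━━━━━━━━━━━━━━━━━━┓┃INFO░┃     
    ┃----┃ MapNavigator             ┃┃INFO░┃     
    ┃  1 ┠──────────────────────────┨┃INFO░┃     
    ┃  2 ┃════.═════════════════════┃┃WARN▼┃     
    ┃  3 ┃..........................┃┃━━━━━┛     
    ┃  4 ┃..........................┃┃           
    ┃  5 ┃..........................┃┃           
    ┃  6 ┃...............♣♣♣........┃┃           
    ┃  7 ┃..^.^....~.......♣........┃┃           
    ┃  8 ┃.^.^.........@............┃┃           
    ┗━━━━┃.......~~~~~..............┃┛           
         ┃........~~................┃            
         ┃........~~~..........^....┃            


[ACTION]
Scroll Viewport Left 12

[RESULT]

                ┠────────────────────────────────
                ┃A1:                             
                ┃    ┏━━━━━━━━━━━━━━━━━━━━━━━━━━┓
                ┃----┃ MapNavigator             ┃
                ┃  1 ┠──────────────────────────┨
                ┃  2 ┃════.═════════════════════┃
                ┃  3 ┃..........................┃
                ┃  4 ┃..........................┃
                ┃  5 ┃..........................┃
                ┃  6 ┃...............♣♣♣........┃
                ┃  7 ┃..^.^....~.......♣........┃
                ┃  8 ┃.^.^.........@............┃
                ┗━━━━┃.......~~~~~..............┃
                     ┃........~~................┃
                     ┃........~~~..........^....┃


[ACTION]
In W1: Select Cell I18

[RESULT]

                ┠────────────────────────────────
                ┃I18: 795                        
                ┃    ┏━━━━━━━━━━━━━━━━━━━━━━━━━━┓
                ┃----┃ MapNavigator             ┃
                ┃  1 ┠──────────────────────────┨
                ┃  2 ┃════.═════════════════════┃
                ┃  3 ┃..........................┃
                ┃  4 ┃..........................┃
                ┃  5 ┃..........................┃
                ┃  6 ┃...............♣♣♣........┃
                ┃  7 ┃..^.^....~.......♣........┃
                ┃  8 ┃.^.^.........@............┃
                ┗━━━━┃.......~~~~~..............┃
                     ┃........~~................┃
                     ┃........~~~..........^....┃


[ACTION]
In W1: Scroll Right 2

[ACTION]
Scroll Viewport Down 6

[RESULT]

                ┃  3 ┃..........................┃
                ┃  4 ┃..........................┃
                ┃  5 ┃..........................┃
                ┃  6 ┃...............♣♣♣........┃
                ┃  7 ┃..^.^....~.......♣........┃
                ┃  8 ┃.^.^.........@............┃
                ┗━━━━┃.......~~~~~..............┃
                     ┃........~~................┃
                     ┃........~~~..........^....┃
                     ┃..........................┃
                     ┃.....................^....┃
                     ┗━━━━━━━━━━━━━━━━━━━━━━━━━━┛
                                                 
                                                 
                                                 


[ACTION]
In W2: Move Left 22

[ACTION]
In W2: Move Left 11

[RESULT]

                ┃  3 ┃             .............┃
                ┃  4 ┃             .............┃
                ┃  5 ┃             .............┃
                ┃  6 ┃             .............┃
                ┃  7 ┃             ......^.^....┃
                ┃  8 ┃             @....^.^.....┃
                ┗━━━━┃             ...........~~┃
                     ┃             ............~┃
                     ┃             ............~┃
                     ┃             .............┃
                     ┃             .............┃
                     ┗━━━━━━━━━━━━━━━━━━━━━━━━━━┛
                                                 
                                                 
                                                 


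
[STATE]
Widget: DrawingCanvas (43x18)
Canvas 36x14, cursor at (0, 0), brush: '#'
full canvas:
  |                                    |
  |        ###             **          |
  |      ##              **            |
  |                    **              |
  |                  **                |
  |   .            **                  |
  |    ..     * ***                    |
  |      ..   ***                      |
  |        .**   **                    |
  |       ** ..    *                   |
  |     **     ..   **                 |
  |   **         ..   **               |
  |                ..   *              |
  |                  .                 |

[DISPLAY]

+                                          
        ###             **                 
      ##              **                   
                    **                     
                  **                       
   .            **                         
    ..     * ***                           
      ..   ***                             
        .**   **                           
       ** ..    *                          
     **     ..   **                        
   **         ..   **                      
                ..   *                     
                  .                        
                                           
                                           
                                           
                                           


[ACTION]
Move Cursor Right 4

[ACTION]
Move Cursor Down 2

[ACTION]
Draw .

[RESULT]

                                           
        ###             **                 
    . ##              **                   
                    **                     
                  **                       
   .            **                         
    ..     * ***                           
      ..   ***                             
        .**   **                           
       ** ..    *                          
     **     ..   **                        
   **         ..   **                      
                ..   *                     
                  .                        
                                           
                                           
                                           
                                           


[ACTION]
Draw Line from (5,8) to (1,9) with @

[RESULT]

                                           
        #@#             **                 
    . ## @            **                   
        @           **                     
        @         **                       
   .    @       **                         
    ..     * ***                           
      ..   ***                             
        .**   **                           
       ** ..    *                          
     **     ..   **                        
   **         ..   **                      
                ..   *                     
                  .                        
                                           
                                           
                                           
                                           


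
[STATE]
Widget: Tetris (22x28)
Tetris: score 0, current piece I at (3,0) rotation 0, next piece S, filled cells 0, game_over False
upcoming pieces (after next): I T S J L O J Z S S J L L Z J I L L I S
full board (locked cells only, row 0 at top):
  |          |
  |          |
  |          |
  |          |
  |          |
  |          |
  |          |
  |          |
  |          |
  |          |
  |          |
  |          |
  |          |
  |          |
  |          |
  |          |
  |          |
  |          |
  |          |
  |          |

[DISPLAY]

   ████   │Next:      
          │ ░░        
          │░░         
          │           
          │           
          │           
          │Score:     
          │0          
          │           
          │           
          │           
          │           
          │           
          │           
          │           
          │           
          │           
          │           
          │           
          │           
          │           
          │           
          │           
          │           
          │           
          │           
          │           
          │           


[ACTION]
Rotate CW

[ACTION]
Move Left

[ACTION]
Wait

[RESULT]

          │Next:      
  █       │ ░░        
  █       │░░         
  █       │           
  █       │           
          │           
          │Score:     
          │0          
          │           
          │           
          │           
          │           
          │           
          │           
          │           
          │           
          │           
          │           
          │           
          │           
          │           
          │           
          │           
          │           
          │           
          │           
          │           
          │           
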